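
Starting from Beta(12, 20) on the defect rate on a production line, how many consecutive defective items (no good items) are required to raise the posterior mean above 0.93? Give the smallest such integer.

k = 254

After k defective items and 0 good items the posterior is Beta(12+k, 20), with mean (12+k)/(12+20+k).
Set (12+k)/(32+k) > 0.93 and solve: k > (0.93·32 − 12)/(1 − 0.93) = 253.714.
The smallest integer exceeding 253.714 is 254, and checking k=254: (266)/(286) = 0.9301 > 0.93.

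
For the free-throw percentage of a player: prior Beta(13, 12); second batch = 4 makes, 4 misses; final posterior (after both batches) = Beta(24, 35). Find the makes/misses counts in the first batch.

7 makes and 19 misses

Because Beta–binomial updating is additive in the counts, the combined data contributed (α_post−α_prior, β_post−β_prior) successes and failures.
Total across both batches: 24−13=11 makes, 35−12=23 misses.
Subtract the second batch: 11−4=7 makes and 23−4=19 misses.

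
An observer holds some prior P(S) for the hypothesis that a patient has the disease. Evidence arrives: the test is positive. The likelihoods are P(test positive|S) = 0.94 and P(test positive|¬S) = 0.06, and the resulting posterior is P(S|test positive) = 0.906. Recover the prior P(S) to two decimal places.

In odds form, posterior odds = prior odds × likelihood ratio, so prior odds = posterior odds ÷ LR.
Posterior odds = 0.906/(1−0.906) = 9.6383. LR = 0.94/0.06 = 15.6667.
Prior odds = 9.6383/15.6667 = 0.6152, so P(S) = 0.6152/(1+0.6152) ≈ 0.38.

P(S) = 0.38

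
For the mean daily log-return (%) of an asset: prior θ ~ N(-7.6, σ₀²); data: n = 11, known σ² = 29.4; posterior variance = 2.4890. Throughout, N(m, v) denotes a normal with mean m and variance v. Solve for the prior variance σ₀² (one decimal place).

Posterior precision equals prior precision plus data precision: 1/σ_n² = 1/σ₀² + n/σ².
So 1/σ₀² = 1/2.4890 − 11/29.4 = 0.401768 − 0.374150 = 0.027618.
Hence σ₀² = 1/0.027618 ≈ 36.2.

σ₀² = 36.2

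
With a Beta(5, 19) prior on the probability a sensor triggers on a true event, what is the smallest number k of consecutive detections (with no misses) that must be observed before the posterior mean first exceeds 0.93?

After k detections and 0 misses the posterior is Beta(5+k, 19), with mean (5+k)/(5+19+k).
Set (5+k)/(24+k) > 0.93 and solve: k > (0.93·24 − 5)/(1 − 0.93) = 247.429.
The smallest integer exceeding 247.429 is 248.

k = 248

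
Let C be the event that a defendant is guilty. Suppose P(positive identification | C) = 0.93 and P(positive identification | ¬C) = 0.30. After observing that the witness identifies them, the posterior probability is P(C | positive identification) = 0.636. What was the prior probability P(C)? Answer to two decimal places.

Bayes' rule in odds form gives O(C|E) = O(C)·[P(E|C)/P(E|¬C)], hence O(C) = O(C|E)/LR.
Posterior odds = 0.636/(1−0.636) = 1.7473. LR = 0.93/0.30 = 3.1000.
Prior odds = 1.7473/3.1000 = 0.5636, so P(C) = 0.5636/(1+0.5636) ≈ 0.36.

P(C) = 0.36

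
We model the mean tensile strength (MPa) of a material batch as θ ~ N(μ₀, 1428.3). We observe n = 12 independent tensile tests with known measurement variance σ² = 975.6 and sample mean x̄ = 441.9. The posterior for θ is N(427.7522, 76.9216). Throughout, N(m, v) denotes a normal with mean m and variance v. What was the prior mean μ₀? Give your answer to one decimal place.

With known observation variance, the Normal–Normal posterior has precision τ_n = τ₀ + n/σ² and mean μ_n = (τ₀μ₀ + (n/σ²)x̄)/τ_n.
Here τ₀ = 1/1428.3 = 0.000700 and τ_data = 12/975.6 = 0.012300, so τ_n = 0.013000.
Rearranging for μ₀: μ₀ = (μ_n·τ_n − τ_data·x̄)/τ₀ = (427.7522·0.013000 − 0.012300·441.9) / 0.000700 = 0.125409/0.000700 ≈ 179.2.

μ₀ = 179.2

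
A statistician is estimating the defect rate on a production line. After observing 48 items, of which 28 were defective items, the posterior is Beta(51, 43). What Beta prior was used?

A Beta(α, β) prior with s successes and f failures in binomial data gives a Beta(α+s, β+f) posterior.
So α = 51 − 28 = 23 and β = 43 − 20 = 23.

Beta(23, 23)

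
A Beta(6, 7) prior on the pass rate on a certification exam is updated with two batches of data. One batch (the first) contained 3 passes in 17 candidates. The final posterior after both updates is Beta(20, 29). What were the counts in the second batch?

11 passes and 8 failures

Sequential conjugate updates are equivalent to a single update on the pooled data, so total successes = posterior α − prior α and total failures = posterior β − prior β.
Total across both batches: 20−6=14 passes, 29−7=22 failures.
Subtract the first batch: 14−3=11 passes and 22−14=8 failures.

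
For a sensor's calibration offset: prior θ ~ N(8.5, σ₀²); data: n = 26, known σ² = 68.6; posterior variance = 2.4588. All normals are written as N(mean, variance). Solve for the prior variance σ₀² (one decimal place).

σ₀² = 36.1

Posterior precision equals prior precision plus data precision: 1/σ_n² = 1/σ₀² + n/σ².
So 1/σ₀² = 1/2.4588 − 26/68.6 = 0.406702 − 0.379009 = 0.027693.
Hence σ₀² = 1/0.027693 ≈ 36.1.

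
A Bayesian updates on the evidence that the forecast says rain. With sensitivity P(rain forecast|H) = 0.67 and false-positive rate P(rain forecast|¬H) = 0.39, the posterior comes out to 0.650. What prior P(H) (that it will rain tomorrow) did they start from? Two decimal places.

P(H) = 0.52

In odds form, posterior odds = prior odds × likelihood ratio, so prior odds = posterior odds ÷ LR.
Posterior odds = 0.650/(1−0.650) = 1.8571. LR = 0.67/0.39 = 1.7179.
Prior odds = 1.8571/1.7179 = 1.0810, so P(H) = 1.0810/(1+1.0810) ≈ 0.52.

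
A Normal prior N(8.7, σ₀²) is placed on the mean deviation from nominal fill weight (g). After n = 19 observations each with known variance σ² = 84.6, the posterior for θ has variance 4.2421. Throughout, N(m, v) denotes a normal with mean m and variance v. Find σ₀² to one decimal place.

Posterior precision equals prior precision plus data precision: 1/σ_n² = 1/σ₀² + n/σ².
So 1/σ₀² = 1/4.2421 − 19/84.6 = 0.235732 − 0.224586 = 0.011146.
Hence σ₀² = 1/0.011146 ≈ 89.7.

σ₀² = 89.7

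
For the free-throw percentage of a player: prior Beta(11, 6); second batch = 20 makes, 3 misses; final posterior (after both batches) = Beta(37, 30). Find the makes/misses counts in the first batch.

6 makes and 21 misses

Sequential conjugate updates are equivalent to a single update on the pooled data, so total successes = posterior α − prior α and total failures = posterior β − prior β.
Total across both batches: 37−11=26 makes, 30−6=24 misses.
Subtract the second batch: 26−20=6 makes and 24−3=21 misses.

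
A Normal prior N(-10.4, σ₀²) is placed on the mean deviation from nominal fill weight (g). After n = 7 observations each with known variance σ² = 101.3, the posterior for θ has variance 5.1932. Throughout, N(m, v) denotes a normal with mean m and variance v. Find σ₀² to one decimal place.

For the Normal–Normal model with known σ², precisions add: τ_n = τ₀ + n/σ².
So 1/σ₀² = 1/5.1932 − 7/101.3 = 0.192560 − 0.069102 = 0.123458.
Hence σ₀² = 1/0.123458 ≈ 8.1.

σ₀² = 8.1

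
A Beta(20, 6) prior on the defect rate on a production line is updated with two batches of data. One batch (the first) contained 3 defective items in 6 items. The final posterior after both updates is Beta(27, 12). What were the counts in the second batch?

Sequential conjugate updates are equivalent to a single update on the pooled data, so total successes = posterior α − prior α and total failures = posterior β − prior β.
Total across both batches: 27−20=7 defective items, 12−6=6 good items.
Subtract the first batch: 7−3=4 defective items and 6−3=3 good items.

4 defective items and 3 good items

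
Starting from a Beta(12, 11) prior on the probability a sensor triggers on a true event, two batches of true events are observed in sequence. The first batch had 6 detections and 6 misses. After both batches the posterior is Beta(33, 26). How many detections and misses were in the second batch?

Because Beta–binomial updating is additive in the counts, the combined data contributed (α_post−α_prior, β_post−β_prior) successes and failures.
Total across both batches: 33−12=21 detections, 26−11=15 misses.
Subtract the first batch: 21−6=15 detections and 15−6=9 misses.

15 detections and 9 misses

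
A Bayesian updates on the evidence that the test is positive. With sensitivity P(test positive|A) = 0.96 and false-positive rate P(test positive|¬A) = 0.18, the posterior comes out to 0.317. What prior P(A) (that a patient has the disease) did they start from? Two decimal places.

In odds form, posterior odds = prior odds × likelihood ratio, so prior odds = posterior odds ÷ LR.
Posterior odds = 0.317/(1−0.317) = 0.4641. LR = 0.96/0.18 = 5.3333.
Prior odds = 0.4641/5.3333 = 0.0870, so P(A) = 0.0870/(1+0.0870) ≈ 0.08.

P(A) = 0.08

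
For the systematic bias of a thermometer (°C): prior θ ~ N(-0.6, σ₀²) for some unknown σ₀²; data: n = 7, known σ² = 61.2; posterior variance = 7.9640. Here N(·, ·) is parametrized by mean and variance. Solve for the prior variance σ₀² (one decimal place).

σ₀² = 89.4

Posterior precision equals prior precision plus data precision: 1/σ_n² = 1/σ₀² + n/σ².
So 1/σ₀² = 1/7.9640 − 7/61.2 = 0.125565 − 0.114379 = 0.011186.
Hence σ₀² = 1/0.011186 ≈ 89.4.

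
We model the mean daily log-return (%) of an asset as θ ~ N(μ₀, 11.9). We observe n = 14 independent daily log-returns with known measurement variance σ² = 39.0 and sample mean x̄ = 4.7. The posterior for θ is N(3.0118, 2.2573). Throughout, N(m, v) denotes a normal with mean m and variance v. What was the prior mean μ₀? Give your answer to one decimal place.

With known observation variance, the Normal–Normal posterior has precision τ_n = τ₀ + n/σ² and mean μ_n = (τ₀μ₀ + (n/σ²)x̄)/τ_n.
Here τ₀ = 1/11.9 = 0.084034 and τ_data = 14/39.0 = 0.358974, so τ_n = 0.443008.
Rearranging for μ₀: μ₀ = (μ_n·τ_n − τ_data·x̄)/τ₀ = (3.0118·0.443008 − 0.358974·4.7) / 0.084034 = -0.352926/0.084034 ≈ -4.2.

μ₀ = -4.2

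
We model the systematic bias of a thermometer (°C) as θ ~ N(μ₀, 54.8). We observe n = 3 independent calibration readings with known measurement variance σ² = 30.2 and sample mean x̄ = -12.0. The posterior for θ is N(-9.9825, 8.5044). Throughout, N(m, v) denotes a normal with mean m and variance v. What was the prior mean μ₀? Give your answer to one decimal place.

μ₀ = 1.0

With known observation variance, the Normal–Normal posterior has precision τ_n = τ₀ + n/σ² and mean μ_n = (τ₀μ₀ + (n/σ²)x̄)/τ_n.
Here τ₀ = 1/54.8 = 0.018248 and τ_data = 3/30.2 = 0.099338, so τ_n = 0.117586.
Rearranging for μ₀: μ₀ = (μ_n·τ_n − τ_data·x̄)/τ₀ = (-9.9825·0.117586 − 0.099338·-12.0) / 0.018248 = 0.018254/0.018248 ≈ 1.0.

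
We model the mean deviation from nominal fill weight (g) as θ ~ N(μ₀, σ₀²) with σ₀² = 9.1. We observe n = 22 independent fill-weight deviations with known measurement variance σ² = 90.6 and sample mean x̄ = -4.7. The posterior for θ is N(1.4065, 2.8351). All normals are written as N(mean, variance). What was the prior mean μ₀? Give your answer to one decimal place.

The posterior mean is a precision-weighted average: μ_n = (τ₀μ₀ + τ_data·x̄)/(τ₀+τ_data), with τ₀=1/σ₀² and τ_data=n/σ².
Here τ₀ = 1/9.1 = 0.109890 and τ_data = 22/90.6 = 0.242826, so τ_n = 0.352716.
Rearranging for μ₀: μ₀ = (μ_n·τ_n − τ_data·x̄)/τ₀ = (1.4065·0.352716 − 0.242826·-4.7) / 0.109890 = 1.637377/0.109890 ≈ 14.9.

μ₀ = 14.9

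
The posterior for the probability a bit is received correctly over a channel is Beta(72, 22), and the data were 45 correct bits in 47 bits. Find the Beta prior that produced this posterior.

Beta(27, 20)

Beta is conjugate to the binomial likelihood: posterior = Beta(a+s, b+f).
Subtract the data counts: 72−45=27, 22−2=20.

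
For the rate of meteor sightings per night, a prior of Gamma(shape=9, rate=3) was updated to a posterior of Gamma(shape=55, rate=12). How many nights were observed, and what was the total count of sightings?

n = 9 nights with total 46 sightings

A Gamma(α, β) prior (rate parametrization) on a Poisson rate with n observations summing to S gives posterior Gamma(α+S, β+n).
Matching: Σxᵢ = 55 − 9 = 46 and n = 12 − 3 = 9.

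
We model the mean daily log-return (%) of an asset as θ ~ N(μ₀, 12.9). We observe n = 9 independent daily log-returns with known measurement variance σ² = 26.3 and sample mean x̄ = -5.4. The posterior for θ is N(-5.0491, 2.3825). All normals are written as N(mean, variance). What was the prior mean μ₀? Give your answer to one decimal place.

μ₀ = -3.5

With known observation variance, the Normal–Normal posterior has precision τ_n = τ₀ + n/σ² and mean μ_n = (τ₀μ₀ + (n/σ²)x̄)/τ_n.
Here τ₀ = 1/12.9 = 0.077519 and τ_data = 9/26.3 = 0.342205, so τ_n = 0.419724.
Rearranging for μ₀: μ₀ = (μ_n·τ_n − τ_data·x̄)/τ₀ = (-5.0491·0.419724 − 0.342205·-5.4) / 0.077519 = -0.271321/0.077519 ≈ -3.5.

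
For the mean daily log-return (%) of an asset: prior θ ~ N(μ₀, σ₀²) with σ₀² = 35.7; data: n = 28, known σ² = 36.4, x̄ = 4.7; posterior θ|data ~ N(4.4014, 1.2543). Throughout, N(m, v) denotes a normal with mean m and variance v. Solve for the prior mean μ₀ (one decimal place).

The posterior mean is a precision-weighted average: μ_n = (τ₀μ₀ + τ_data·x̄)/(τ₀+τ_data), with τ₀=1/σ₀² and τ_data=n/σ².
Here τ₀ = 1/35.7 = 0.028011 and τ_data = 28/36.4 = 0.769231, so τ_n = 0.797242.
Rearranging for μ₀: μ₀ = (μ_n·τ_n − τ_data·x̄)/τ₀ = (4.4014·0.797242 − 0.769231·4.7) / 0.028011 = -0.106405/0.028011 ≈ -3.8.

μ₀ = -3.8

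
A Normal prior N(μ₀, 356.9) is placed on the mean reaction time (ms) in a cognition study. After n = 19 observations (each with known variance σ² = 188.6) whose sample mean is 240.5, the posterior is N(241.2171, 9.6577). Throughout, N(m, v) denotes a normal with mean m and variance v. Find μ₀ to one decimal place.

μ₀ = 267.0

The posterior mean is a precision-weighted average: μ_n = (τ₀μ₀ + τ_data·x̄)/(τ₀+τ_data), with τ₀=1/σ₀² and τ_data=n/σ².
Here τ₀ = 1/356.9 = 0.002802 and τ_data = 19/188.6 = 0.100742, so τ_n = 0.103544.
Rearranging for μ₀: μ₀ = (μ_n·τ_n − τ_data·x̄)/τ₀ = (241.2171·0.103544 − 0.100742·240.5) / 0.002802 = 0.748132/0.002802 ≈ 267.0.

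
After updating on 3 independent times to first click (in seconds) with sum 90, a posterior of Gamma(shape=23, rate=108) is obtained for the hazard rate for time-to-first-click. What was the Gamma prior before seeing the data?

For an exponential likelihood with a Gamma(α, β) prior on the rate, n observations with total T give posterior Gamma(α+n, β+T).
So α = 23 − 3 = 20 and β = 108 − 90 = 18.

Gamma(shape=20, rate=18)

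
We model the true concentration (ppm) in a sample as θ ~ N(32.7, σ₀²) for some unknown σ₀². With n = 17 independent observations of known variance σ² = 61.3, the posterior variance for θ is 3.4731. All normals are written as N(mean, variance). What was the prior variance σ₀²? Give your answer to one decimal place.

For the Normal–Normal model with known σ², precisions add: τ_n = τ₀ + n/σ².
So 1/σ₀² = 1/3.4731 − 17/61.3 = 0.287927 − 0.277325 = 0.010602.
Hence σ₀² = 1/0.010602 ≈ 94.3.

σ₀² = 94.3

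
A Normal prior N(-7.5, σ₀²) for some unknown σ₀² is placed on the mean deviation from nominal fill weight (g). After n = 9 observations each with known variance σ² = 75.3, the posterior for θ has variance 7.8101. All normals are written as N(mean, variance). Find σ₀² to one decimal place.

For the Normal–Normal model with known σ², precisions add: τ_n = τ₀ + n/σ².
So 1/σ₀² = 1/7.8101 − 9/75.3 = 0.128039 − 0.119522 = 0.008517.
Hence σ₀² = 1/0.008517 ≈ 117.4.

σ₀² = 117.4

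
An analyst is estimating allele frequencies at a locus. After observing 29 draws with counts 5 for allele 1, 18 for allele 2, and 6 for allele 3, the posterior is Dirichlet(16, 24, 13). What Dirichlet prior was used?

For a Dirichlet(α) prior with multinomial counts c, the posterior is Dirichlet(α + c) componentwise.
Subtract each count from the matching posterior parameter: 16−5=11, 24−18=6, 13−6=7.

Dirichlet(11, 6, 7)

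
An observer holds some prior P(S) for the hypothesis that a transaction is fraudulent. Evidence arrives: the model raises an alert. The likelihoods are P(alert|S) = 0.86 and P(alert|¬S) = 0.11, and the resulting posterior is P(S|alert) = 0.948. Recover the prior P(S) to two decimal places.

In odds form, posterior odds = prior odds × likelihood ratio, so prior odds = posterior odds ÷ LR.
Posterior odds = 0.948/(1−0.948) = 18.2308. LR = 0.86/0.11 = 7.8182.
Prior odds = 18.2308/7.8182 = 2.3318, so P(S) = 2.3318/(1+2.3318) ≈ 0.70.

P(S) = 0.70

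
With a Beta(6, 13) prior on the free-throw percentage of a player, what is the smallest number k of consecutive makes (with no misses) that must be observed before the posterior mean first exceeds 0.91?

k = 126

After k makes and 0 misses the posterior is Beta(6+k, 13), with mean (6+k)/(6+13+k).
Set (6+k)/(19+k) > 0.91 and solve: k > (0.91·19 − 6)/(1 − 0.91) = 125.444.
The smallest integer exceeding 125.444 is 126.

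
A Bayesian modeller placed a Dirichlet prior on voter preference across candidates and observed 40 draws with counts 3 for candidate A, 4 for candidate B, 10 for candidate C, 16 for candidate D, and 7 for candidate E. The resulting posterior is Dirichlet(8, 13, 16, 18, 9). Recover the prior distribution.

Dirichlet(5, 9, 6, 2, 2)

For a Dirichlet(α) prior with multinomial counts c, the posterior is Dirichlet(α + c) componentwise.
Subtract each count from the matching posterior parameter: 8−3=5, 13−4=9, 16−10=6, 18−16=2, 9−7=2.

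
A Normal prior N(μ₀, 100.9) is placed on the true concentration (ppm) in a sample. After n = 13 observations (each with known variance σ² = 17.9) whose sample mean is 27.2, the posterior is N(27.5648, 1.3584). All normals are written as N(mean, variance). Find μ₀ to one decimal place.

μ₀ = 54.3

With known observation variance, the Normal–Normal posterior has precision τ_n = τ₀ + n/σ² and mean μ_n = (τ₀μ₀ + (n/σ²)x̄)/τ_n.
Here τ₀ = 1/100.9 = 0.009911 and τ_data = 13/17.9 = 0.726257, so τ_n = 0.736168.
Rearranging for μ₀: μ₀ = (μ_n·τ_n − τ_data·x̄)/τ₀ = (27.5648·0.736168 − 0.726257·27.2) / 0.009911 = 0.538133/0.009911 ≈ 54.3.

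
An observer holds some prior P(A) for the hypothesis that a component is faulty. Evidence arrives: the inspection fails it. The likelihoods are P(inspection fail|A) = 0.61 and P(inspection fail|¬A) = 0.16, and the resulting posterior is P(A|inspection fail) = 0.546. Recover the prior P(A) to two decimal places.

Bayes' rule in odds form gives O(A|E) = O(A)·[P(E|A)/P(E|¬A)], hence O(A) = O(A|E)/LR.
Posterior odds = 0.546/(1−0.546) = 1.2026. LR = 0.61/0.16 = 3.8125.
Prior odds = 1.2026/3.8125 = 0.3154, so P(A) = 0.3154/(1+0.3154) ≈ 0.24.

P(A) = 0.24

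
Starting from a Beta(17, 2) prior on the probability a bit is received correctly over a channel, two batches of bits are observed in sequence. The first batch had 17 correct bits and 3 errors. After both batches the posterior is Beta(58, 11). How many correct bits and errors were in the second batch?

Sequential conjugate updates are equivalent to a single update on the pooled data, so total successes = posterior α − prior α and total failures = posterior β − prior β.
Total across both batches: 58−17=41 correct bits, 11−2=9 errors.
Subtract the first batch: 41−17=24 correct bits and 9−3=6 errors.

24 correct bits and 6 errors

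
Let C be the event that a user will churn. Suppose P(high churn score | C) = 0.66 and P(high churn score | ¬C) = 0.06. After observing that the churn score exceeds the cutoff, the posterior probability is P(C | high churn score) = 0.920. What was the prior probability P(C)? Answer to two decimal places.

Bayes' rule in odds form gives O(C|E) = O(C)·[P(E|C)/P(E|¬C)], hence O(C) = O(C|E)/LR.
Posterior odds = 0.920/(1−0.920) = 11.5000. LR = 0.66/0.06 = 11.0000.
Prior odds = 11.5000/11.0000 = 1.0455, so P(C) = 1.0455/(1+1.0455) ≈ 0.51.

P(C) = 0.51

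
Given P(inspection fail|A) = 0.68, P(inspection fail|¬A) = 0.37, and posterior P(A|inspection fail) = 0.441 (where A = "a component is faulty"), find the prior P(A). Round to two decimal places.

P(A) = 0.30

Bayes' rule in odds form gives O(A|E) = O(A)·[P(E|A)/P(E|¬A)], hence O(A) = O(A|E)/LR.
Posterior odds = 0.441/(1−0.441) = 0.7889. LR = 0.68/0.37 = 1.8378.
Prior odds = 0.7889/1.8378 = 0.4293, so P(A) = 0.4293/(1+0.4293) ≈ 0.30.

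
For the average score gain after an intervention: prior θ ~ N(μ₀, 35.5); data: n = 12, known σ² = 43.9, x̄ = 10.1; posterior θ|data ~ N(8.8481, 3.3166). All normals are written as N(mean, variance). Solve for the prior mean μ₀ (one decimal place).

μ₀ = -3.3

With known observation variance, the Normal–Normal posterior has precision τ_n = τ₀ + n/σ² and mean μ_n = (τ₀μ₀ + (n/σ²)x̄)/τ_n.
Here τ₀ = 1/35.5 = 0.028169 and τ_data = 12/43.9 = 0.273349, so τ_n = 0.301518.
Rearranging for μ₀: μ₀ = (μ_n·τ_n − τ_data·x̄)/τ₀ = (8.8481·0.301518 − 0.273349·10.1) / 0.028169 = -0.092963/0.028169 ≈ -3.3.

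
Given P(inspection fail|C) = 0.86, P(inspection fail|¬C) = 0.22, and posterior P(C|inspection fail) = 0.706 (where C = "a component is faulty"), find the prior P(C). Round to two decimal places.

Bayes' rule in odds form gives O(C|E) = O(C)·[P(E|C)/P(E|¬C)], hence O(C) = O(C|E)/LR.
Posterior odds = 0.706/(1−0.706) = 2.4014. LR = 0.86/0.22 = 3.9091.
Prior odds = 2.4014/3.9091 = 0.6143, so P(C) = 0.6143/(1+0.6143) ≈ 0.38.

P(C) = 0.38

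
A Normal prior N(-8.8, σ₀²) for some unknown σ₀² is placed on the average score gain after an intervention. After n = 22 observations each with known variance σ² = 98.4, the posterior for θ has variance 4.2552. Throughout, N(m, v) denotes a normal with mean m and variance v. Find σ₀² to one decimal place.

σ₀² = 87.5

For the Normal–Normal model with known σ², precisions add: τ_n = τ₀ + n/σ².
So 1/σ₀² = 1/4.2552 − 22/98.4 = 0.235007 − 0.223577 = 0.011430.
Hence σ₀² = 1/0.011430 ≈ 87.5.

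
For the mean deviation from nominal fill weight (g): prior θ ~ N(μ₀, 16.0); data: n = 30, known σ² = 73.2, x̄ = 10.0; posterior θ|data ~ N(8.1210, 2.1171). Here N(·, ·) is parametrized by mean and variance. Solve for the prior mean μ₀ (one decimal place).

With known observation variance, the Normal–Normal posterior has precision τ_n = τ₀ + n/σ² and mean μ_n = (τ₀μ₀ + (n/σ²)x̄)/τ_n.
Here τ₀ = 1/16.0 = 0.062500 and τ_data = 30/73.2 = 0.409836, so τ_n = 0.472336.
Rearranging for μ₀: μ₀ = (μ_n·τ_n − τ_data·x̄)/τ₀ = (8.1210·0.472336 − 0.409836·10.0) / 0.062500 = -0.262519/0.062500 ≈ -4.2.

μ₀ = -4.2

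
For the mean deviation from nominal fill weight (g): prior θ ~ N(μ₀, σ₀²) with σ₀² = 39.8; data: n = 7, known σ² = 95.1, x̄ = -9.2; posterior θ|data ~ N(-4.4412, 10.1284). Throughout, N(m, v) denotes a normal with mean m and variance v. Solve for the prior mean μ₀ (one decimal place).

The posterior mean is a precision-weighted average: μ_n = (τ₀μ₀ + τ_data·x̄)/(τ₀+τ_data), with τ₀=1/σ₀² and τ_data=n/σ².
Here τ₀ = 1/39.8 = 0.025126 and τ_data = 7/95.1 = 0.073607, so τ_n = 0.098733.
Rearranging for μ₀: μ₀ = (μ_n·τ_n − τ_data·x̄)/τ₀ = (-4.4412·0.098733 − 0.073607·-9.2) / 0.025126 = 0.238691/0.025126 ≈ 9.5.

μ₀ = 9.5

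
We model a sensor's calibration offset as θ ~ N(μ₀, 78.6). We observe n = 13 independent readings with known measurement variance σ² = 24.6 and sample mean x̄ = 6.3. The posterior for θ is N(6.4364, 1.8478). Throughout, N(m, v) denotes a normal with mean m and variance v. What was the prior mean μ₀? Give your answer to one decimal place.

μ₀ = 12.1

With known observation variance, the Normal–Normal posterior has precision τ_n = τ₀ + n/σ² and mean μ_n = (τ₀μ₀ + (n/σ²)x̄)/τ_n.
Here τ₀ = 1/78.6 = 0.012723 and τ_data = 13/24.6 = 0.528455, so τ_n = 0.541178.
Rearranging for μ₀: μ₀ = (μ_n·τ_n − τ_data·x̄)/τ₀ = (6.4364·0.541178 − 0.528455·6.3) / 0.012723 = 0.153972/0.012723 ≈ 12.1.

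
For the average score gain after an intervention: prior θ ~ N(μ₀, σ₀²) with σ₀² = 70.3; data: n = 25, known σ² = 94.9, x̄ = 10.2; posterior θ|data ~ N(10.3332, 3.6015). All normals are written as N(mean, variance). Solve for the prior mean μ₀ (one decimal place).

With known observation variance, the Normal–Normal posterior has precision τ_n = τ₀ + n/σ² and mean μ_n = (τ₀μ₀ + (n/σ²)x̄)/τ_n.
Here τ₀ = 1/70.3 = 0.014225 and τ_data = 25/94.9 = 0.263435, so τ_n = 0.277660.
Rearranging for μ₀: μ₀ = (μ_n·τ_n − τ_data·x̄)/τ₀ = (10.3332·0.277660 − 0.263435·10.2) / 0.014225 = 0.182079/0.014225 ≈ 12.8.

μ₀ = 12.8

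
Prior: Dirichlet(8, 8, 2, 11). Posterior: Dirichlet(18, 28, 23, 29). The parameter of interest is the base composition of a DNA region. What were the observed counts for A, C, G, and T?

counts (10, 20, 21, 18)

For a Dirichlet(α) prior with multinomial counts c, the posterior is Dirichlet(α + c) componentwise.
Counts are posterior − prior componentwise: 18−8=10, 28−8=20, 23−2=21, 29−11=18.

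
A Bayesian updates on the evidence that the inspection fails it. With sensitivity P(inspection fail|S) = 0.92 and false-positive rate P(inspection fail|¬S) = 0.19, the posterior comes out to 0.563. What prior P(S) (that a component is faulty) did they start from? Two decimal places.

Bayes' rule in odds form gives O(S|E) = O(S)·[P(E|S)/P(E|¬S)], hence O(S) = O(S|E)/LR.
Posterior odds = 0.563/(1−0.563) = 1.2883. LR = 0.92/0.19 = 4.8421.
Prior odds = 1.2883/4.8421 = 0.2661, so P(S) = 0.2661/(1+0.2661) ≈ 0.21.

P(S) = 0.21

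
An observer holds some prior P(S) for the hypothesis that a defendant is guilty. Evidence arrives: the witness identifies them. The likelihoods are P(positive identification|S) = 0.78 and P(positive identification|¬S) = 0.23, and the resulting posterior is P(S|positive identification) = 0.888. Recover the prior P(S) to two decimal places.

P(S) = 0.70

In odds form, posterior odds = prior odds × likelihood ratio, so prior odds = posterior odds ÷ LR.
Posterior odds = 0.888/(1−0.888) = 7.9286. LR = 0.78/0.23 = 3.3913.
Prior odds = 7.9286/3.3913 = 2.3379, so P(S) = 2.3379/(1+2.3379) ≈ 0.70.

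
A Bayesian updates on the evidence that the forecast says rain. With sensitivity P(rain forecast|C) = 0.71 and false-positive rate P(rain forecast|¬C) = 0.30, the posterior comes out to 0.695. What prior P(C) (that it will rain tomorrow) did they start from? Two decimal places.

In odds form, posterior odds = prior odds × likelihood ratio, so prior odds = posterior odds ÷ LR.
Posterior odds = 0.695/(1−0.695) = 2.2787. LR = 0.71/0.30 = 2.3667.
Prior odds = 2.2787/2.3667 = 0.9628, so P(C) = 0.9628/(1+0.9628) ≈ 0.49.

P(C) = 0.49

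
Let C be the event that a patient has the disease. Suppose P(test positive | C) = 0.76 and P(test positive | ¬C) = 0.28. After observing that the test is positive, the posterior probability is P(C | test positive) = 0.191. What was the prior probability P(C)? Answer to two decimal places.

In odds form, posterior odds = prior odds × likelihood ratio, so prior odds = posterior odds ÷ LR.
Posterior odds = 0.191/(1−0.191) = 0.2361. LR = 0.76/0.28 = 2.7143.
Prior odds = 0.2361/2.7143 = 0.0870, so P(C) = 0.0870/(1+0.0870) ≈ 0.08.

P(C) = 0.08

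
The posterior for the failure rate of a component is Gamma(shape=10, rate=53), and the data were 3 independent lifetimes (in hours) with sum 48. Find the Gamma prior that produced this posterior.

Gamma(shape=7, rate=5)

For an exponential likelihood with a Gamma(α, β) prior on the rate, n observations with total T give posterior Gamma(α+n, β+T).
So α = 10 − 3 = 7 and β = 53 − 48 = 5.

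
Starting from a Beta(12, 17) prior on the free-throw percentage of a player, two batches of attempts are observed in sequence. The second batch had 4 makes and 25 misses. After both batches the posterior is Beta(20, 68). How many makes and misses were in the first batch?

Sequential conjugate updates are equivalent to a single update on the pooled data, so total successes = posterior α − prior α and total failures = posterior β − prior β.
Total across both batches: 20−12=8 makes, 68−17=51 misses.
Subtract the second batch: 8−4=4 makes and 51−25=26 misses.

4 makes and 26 misses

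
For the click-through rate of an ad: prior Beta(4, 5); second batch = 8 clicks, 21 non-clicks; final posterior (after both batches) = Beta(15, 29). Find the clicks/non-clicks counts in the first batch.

3 clicks and 3 non-clicks

Sequential conjugate updates are equivalent to a single update on the pooled data, so total successes = posterior α − prior α and total failures = posterior β − prior β.
Total across both batches: 15−4=11 clicks, 29−5=24 non-clicks.
Subtract the second batch: 11−8=3 clicks and 24−21=3 non-clicks.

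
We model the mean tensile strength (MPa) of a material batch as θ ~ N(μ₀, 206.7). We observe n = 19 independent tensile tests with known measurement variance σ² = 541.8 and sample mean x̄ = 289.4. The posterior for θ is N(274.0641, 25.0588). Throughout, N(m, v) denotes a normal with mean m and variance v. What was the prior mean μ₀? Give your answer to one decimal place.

μ₀ = 162.9

The posterior mean is a precision-weighted average: μ_n = (τ₀μ₀ + τ_data·x̄)/(τ₀+τ_data), with τ₀=1/σ₀² and τ_data=n/σ².
Here τ₀ = 1/206.7 = 0.004838 and τ_data = 19/541.8 = 0.035068, so τ_n = 0.039906.
Rearranging for μ₀: μ₀ = (μ_n·τ_n − τ_data·x̄)/τ₀ = (274.0641·0.039906 − 0.035068·289.4) / 0.004838 = 0.788123/0.004838 ≈ 162.9.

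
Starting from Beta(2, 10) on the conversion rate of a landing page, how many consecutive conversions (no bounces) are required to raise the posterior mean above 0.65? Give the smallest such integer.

After k conversions and 0 bounces the posterior is Beta(2+k, 10), with mean (2+k)/(2+10+k).
Set (2+k)/(12+k) > 0.65 and solve: k > (0.65·12 − 2)/(1 − 0.65) = 16.571.
The smallest integer exceeding 16.571 is 17, and checking k=17: (19)/(29) = 0.6552 > 0.65.

k = 17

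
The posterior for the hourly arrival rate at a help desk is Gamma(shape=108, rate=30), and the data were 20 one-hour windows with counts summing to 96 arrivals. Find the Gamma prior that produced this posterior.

Gamma(shape=12, rate=10)

A Gamma(α, β) prior (rate parametrization) on a Poisson rate with n observations summing to S gives posterior Gamma(α+S, β+n).
So α = 108 − 96 = 12 and β = 30 − 20 = 10.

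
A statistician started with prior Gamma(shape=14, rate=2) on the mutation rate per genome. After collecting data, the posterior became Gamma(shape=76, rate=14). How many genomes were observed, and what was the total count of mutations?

Gamma–Poisson conjugacy: posterior shape = α + Σxᵢ, posterior rate = β + n.
Matching: Σxᵢ = 76 − 14 = 62 and n = 14 − 2 = 12.

n = 12 genomes with total 62 mutations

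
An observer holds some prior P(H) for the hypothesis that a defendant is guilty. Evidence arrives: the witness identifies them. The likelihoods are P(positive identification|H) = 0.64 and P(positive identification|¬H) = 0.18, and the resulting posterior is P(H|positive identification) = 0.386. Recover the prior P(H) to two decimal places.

P(H) = 0.15

In odds form, posterior odds = prior odds × likelihood ratio, so prior odds = posterior odds ÷ LR.
Posterior odds = 0.386/(1−0.386) = 0.6287. LR = 0.64/0.18 = 3.5556.
Prior odds = 0.6287/3.5556 = 0.1768, so P(H) = 0.1768/(1+0.1768) ≈ 0.15.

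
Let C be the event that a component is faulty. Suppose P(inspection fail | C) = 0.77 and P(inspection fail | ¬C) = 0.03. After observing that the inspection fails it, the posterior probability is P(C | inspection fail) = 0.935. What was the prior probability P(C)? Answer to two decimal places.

P(C) = 0.36

In odds form, posterior odds = prior odds × likelihood ratio, so prior odds = posterior odds ÷ LR.
Posterior odds = 0.935/(1−0.935) = 14.3846. LR = 0.77/0.03 = 25.6667.
Prior odds = 14.3846/25.6667 = 0.5604, so P(C) = 0.5604/(1+0.5604) ≈ 0.36.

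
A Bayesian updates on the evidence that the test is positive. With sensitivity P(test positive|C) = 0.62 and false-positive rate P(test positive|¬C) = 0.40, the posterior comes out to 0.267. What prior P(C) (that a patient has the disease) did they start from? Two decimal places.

In odds form, posterior odds = prior odds × likelihood ratio, so prior odds = posterior odds ÷ LR.
Posterior odds = 0.267/(1−0.267) = 0.3643. LR = 0.62/0.40 = 1.5500.
Prior odds = 0.3643/1.5500 = 0.2350, so P(C) = 0.2350/(1+0.2350) ≈ 0.19.

P(C) = 0.19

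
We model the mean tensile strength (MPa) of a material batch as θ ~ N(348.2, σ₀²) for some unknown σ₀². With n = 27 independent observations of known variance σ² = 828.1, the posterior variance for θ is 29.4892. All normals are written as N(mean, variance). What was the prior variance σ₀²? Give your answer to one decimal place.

σ₀² = 765.7

For the Normal–Normal model with known σ², precisions add: τ_n = τ₀ + n/σ².
So 1/σ₀² = 1/29.4892 − 27/828.1 = 0.033911 − 0.032605 = 0.001306.
Hence σ₀² = 1/0.001306 ≈ 765.7.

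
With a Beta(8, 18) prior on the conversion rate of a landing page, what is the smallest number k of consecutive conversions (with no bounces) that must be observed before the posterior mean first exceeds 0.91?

After k conversions and 0 bounces the posterior is Beta(8+k, 18), with mean (8+k)/(8+18+k).
Set (8+k)/(26+k) > 0.91 and solve: k > (0.91·26 − 8)/(1 − 0.91) = 174.000.
The smallest integer exceeding 174.000 is 175, and checking k=175: (183)/(201) = 0.9104 > 0.91.

k = 175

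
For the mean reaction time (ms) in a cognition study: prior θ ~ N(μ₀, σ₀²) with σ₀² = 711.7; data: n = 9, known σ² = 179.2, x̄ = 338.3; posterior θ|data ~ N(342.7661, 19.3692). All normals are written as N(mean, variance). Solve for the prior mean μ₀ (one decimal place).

μ₀ = 502.4

The posterior mean is a precision-weighted average: μ_n = (τ₀μ₀ + τ_data·x̄)/(τ₀+τ_data), with τ₀=1/σ₀² and τ_data=n/σ².
Here τ₀ = 1/711.7 = 0.001405 and τ_data = 9/179.2 = 0.050223, so τ_n = 0.051628.
Rearranging for μ₀: μ₀ = (μ_n·τ_n − τ_data·x̄)/τ₀ = (342.7661·0.051628 − 0.050223·338.3) / 0.001405 = 0.705887/0.001405 ≈ 502.4.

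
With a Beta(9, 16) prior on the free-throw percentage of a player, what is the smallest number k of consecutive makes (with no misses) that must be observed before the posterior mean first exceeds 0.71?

After k makes and 0 misses the posterior is Beta(9+k, 16), with mean (9+k)/(9+16+k).
Set (9+k)/(25+k) > 0.71 and solve: k > (0.71·25 − 9)/(1 − 0.71) = 30.172.
The smallest integer exceeding 30.172 is 31, and checking k=31: (40)/(56) = 0.7143 > 0.71.

k = 31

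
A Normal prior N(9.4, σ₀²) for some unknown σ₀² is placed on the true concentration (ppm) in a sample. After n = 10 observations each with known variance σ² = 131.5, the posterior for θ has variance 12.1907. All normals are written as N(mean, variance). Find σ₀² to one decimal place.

σ₀² = 167.1

Posterior precision equals prior precision plus data precision: 1/σ_n² = 1/σ₀² + n/σ².
So 1/σ₀² = 1/12.1907 − 10/131.5 = 0.082030 − 0.076046 = 0.005984.
Hence σ₀² = 1/0.005984 ≈ 167.1.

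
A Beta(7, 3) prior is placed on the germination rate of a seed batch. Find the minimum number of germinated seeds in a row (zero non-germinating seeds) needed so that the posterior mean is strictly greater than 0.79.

After k germinated seeds and 0 non-germinating seeds the posterior is Beta(7+k, 3), with mean (7+k)/(7+3+k).
Set (7+k)/(10+k) > 0.79 and solve: k > (0.79·10 − 7)/(1 − 0.79) = 4.286.
The smallest integer exceeding 4.286 is 5, and checking k=5: (12)/(15) = 0.8000 > 0.79.

k = 5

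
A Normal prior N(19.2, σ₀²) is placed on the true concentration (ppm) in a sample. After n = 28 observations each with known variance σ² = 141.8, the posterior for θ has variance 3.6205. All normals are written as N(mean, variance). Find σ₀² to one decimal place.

Posterior precision equals prior precision plus data precision: 1/σ_n² = 1/σ₀² + n/σ².
So 1/σ₀² = 1/3.6205 − 28/141.8 = 0.276205 − 0.197461 = 0.078744.
Hence σ₀² = 1/0.078744 ≈ 12.7.

σ₀² = 12.7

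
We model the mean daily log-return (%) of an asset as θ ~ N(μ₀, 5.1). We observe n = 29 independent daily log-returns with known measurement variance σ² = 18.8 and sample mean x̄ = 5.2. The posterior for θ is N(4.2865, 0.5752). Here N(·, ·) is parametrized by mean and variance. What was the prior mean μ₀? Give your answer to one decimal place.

With known observation variance, the Normal–Normal posterior has precision τ_n = τ₀ + n/σ² and mean μ_n = (τ₀μ₀ + (n/σ²)x̄)/τ_n.
Here τ₀ = 1/5.1 = 0.196078 and τ_data = 29/18.8 = 1.542553, so τ_n = 1.738631.
Rearranging for μ₀: μ₀ = (μ_n·τ_n − τ_data·x̄)/τ₀ = (4.2865·1.738631 − 1.542553·5.2) / 0.196078 = -0.568634/0.196078 ≈ -2.9.

μ₀ = -2.9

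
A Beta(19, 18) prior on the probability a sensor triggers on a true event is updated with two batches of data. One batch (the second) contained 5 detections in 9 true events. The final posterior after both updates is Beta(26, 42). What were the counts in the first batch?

Sequential conjugate updates are equivalent to a single update on the pooled data, so total successes = posterior α − prior α and total failures = posterior β − prior β.
Total across both batches: 26−19=7 detections, 42−18=24 misses.
Subtract the second batch: 7−5=2 detections and 24−4=20 misses.

2 detections and 20 misses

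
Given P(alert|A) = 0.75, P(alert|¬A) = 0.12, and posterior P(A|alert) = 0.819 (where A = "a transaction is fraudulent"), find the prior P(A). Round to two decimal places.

P(A) = 0.42

Bayes' rule in odds form gives O(A|E) = O(A)·[P(E|A)/P(E|¬A)], hence O(A) = O(A|E)/LR.
Posterior odds = 0.819/(1−0.819) = 4.5249. LR = 0.75/0.12 = 6.2500.
Prior odds = 4.5249/6.2500 = 0.7240, so P(A) = 0.7240/(1+0.7240) ≈ 0.42.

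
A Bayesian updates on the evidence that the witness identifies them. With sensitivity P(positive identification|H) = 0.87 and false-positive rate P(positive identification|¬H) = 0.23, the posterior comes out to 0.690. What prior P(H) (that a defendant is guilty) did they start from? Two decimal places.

P(H) = 0.37

Bayes' rule in odds form gives O(H|E) = O(H)·[P(E|H)/P(E|¬H)], hence O(H) = O(H|E)/LR.
Posterior odds = 0.690/(1−0.690) = 2.2258. LR = 0.87/0.23 = 3.7826.
Prior odds = 2.2258/3.7826 = 0.5884, so P(H) = 0.5884/(1+0.5884) ≈ 0.37.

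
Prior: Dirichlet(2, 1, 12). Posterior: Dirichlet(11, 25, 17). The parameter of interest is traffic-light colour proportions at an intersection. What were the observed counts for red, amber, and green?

counts (9, 24, 5)

For a Dirichlet(α) prior with multinomial counts c, the posterior is Dirichlet(α + c) componentwise.
Counts are posterior − prior componentwise: 11−2=9, 25−1=24, 17−12=5.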